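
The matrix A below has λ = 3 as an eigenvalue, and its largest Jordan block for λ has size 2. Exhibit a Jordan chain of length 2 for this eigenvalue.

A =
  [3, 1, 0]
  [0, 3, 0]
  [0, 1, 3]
A Jordan chain for λ = 3 of length 2:
v_1 = (1, 0, 1)ᵀ
v_2 = (0, 1, 0)ᵀ

Let N = A − (3)·I. We want v_2 with N^2 v_2 = 0 but N^1 v_2 ≠ 0; then v_{j-1} := N · v_j for j = 2, …, 2.

Pick v_2 = (0, 1, 0)ᵀ.
Then v_1 = N · v_2 = (1, 0, 1)ᵀ.

Sanity check: (A − (3)·I) v_1 = (0, 0, 0)ᵀ = 0. ✓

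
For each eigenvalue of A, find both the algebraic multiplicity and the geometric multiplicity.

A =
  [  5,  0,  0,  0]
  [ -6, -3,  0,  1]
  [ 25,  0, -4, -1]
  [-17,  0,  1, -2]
λ = -3: alg = 3, geom = 1; λ = 5: alg = 1, geom = 1

Step 1 — factor the characteristic polynomial to read off the algebraic multiplicities:
  χ_A(x) = (x - 5)*(x + 3)^3

Step 2 — compute geometric multiplicities via the rank-nullity identity g(λ) = n − rank(A − λI):
  rank(A − (-3)·I) = 3, so dim ker(A − (-3)·I) = n − 3 = 1
  rank(A − (5)·I) = 3, so dim ker(A − (5)·I) = n − 3 = 1

Summary:
  λ = -3: algebraic multiplicity = 3, geometric multiplicity = 1
  λ = 5: algebraic multiplicity = 1, geometric multiplicity = 1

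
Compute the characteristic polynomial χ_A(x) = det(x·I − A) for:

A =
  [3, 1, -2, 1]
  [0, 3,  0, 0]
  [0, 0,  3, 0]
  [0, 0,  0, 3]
x^4 - 12*x^3 + 54*x^2 - 108*x + 81

Expanding det(x·I − A) (e.g. by cofactor expansion or by noting that A is similar to its Jordan form J, which has the same characteristic polynomial as A) gives
  χ_A(x) = x^4 - 12*x^3 + 54*x^2 - 108*x + 81
which factors as (x - 3)^4. The eigenvalues (with algebraic multiplicities) are λ = 3 with multiplicity 4.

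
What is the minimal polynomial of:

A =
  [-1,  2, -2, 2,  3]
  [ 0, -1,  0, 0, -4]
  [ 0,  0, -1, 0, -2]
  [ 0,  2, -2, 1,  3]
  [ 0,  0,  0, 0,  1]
x^3 - x^2 - x + 1

The characteristic polynomial is χ_A(x) = (x - 1)^2*(x + 1)^3, so the eigenvalues are known. The minimal polynomial is
  m_A(x) = Π_λ (x − λ)^{k_λ}
where k_λ is the size of the *largest* Jordan block for λ (equivalently, the smallest k with (A − λI)^k v = 0 for every generalised eigenvector v of λ).

  λ = -1: largest Jordan block has size 1, contributing (x + 1)
  λ = 1: largest Jordan block has size 2, contributing (x − 1)^2

So m_A(x) = (x - 1)^2*(x + 1) = x^3 - x^2 - x + 1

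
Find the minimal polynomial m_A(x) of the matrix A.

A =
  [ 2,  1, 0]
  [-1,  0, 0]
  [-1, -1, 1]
x^2 - 2*x + 1

The characteristic polynomial is χ_A(x) = (x - 1)^3, so the eigenvalues are known. The minimal polynomial is
  m_A(x) = Π_λ (x − λ)^{k_λ}
where k_λ is the size of the *largest* Jordan block for λ (equivalently, the smallest k with (A − λI)^k v = 0 for every generalised eigenvector v of λ).

  λ = 1: largest Jordan block has size 2, contributing (x − 1)^2

So m_A(x) = (x - 1)^2 = x^2 - 2*x + 1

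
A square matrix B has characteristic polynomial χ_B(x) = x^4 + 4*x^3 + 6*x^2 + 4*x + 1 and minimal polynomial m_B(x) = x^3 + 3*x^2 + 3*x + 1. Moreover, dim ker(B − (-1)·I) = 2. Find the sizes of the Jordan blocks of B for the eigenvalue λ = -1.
Block sizes for λ = -1: [3, 1]

Step 1 — from the characteristic polynomial, algebraic multiplicity of λ = -1 is 4. From dim ker(B − (-1)·I) = 2, there are exactly 2 Jordan blocks for λ = -1.
Step 2 — from the minimal polynomial, the factor (x + 1)^3 tells us the largest block for λ = -1 has size 3.
Step 3 — with total size 4, 2 blocks, and largest block 3, the block sizes (in nonincreasing order) are [3, 1].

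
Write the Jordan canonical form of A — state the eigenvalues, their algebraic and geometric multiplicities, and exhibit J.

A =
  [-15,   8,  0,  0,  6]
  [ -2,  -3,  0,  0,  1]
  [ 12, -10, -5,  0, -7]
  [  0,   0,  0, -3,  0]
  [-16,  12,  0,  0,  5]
J_2(-5) ⊕ J_1(-5) ⊕ J_1(-3) ⊕ J_1(-3)

The characteristic polynomial is
  det(x·I − A) = x^5 + 21*x^4 + 174*x^3 + 710*x^2 + 1425*x + 1125 = (x + 3)^2*(x + 5)^3

Eigenvalues and multiplicities (the geometric multiplicity of λ is n − rank(A − λI), which equals the number of Jordan blocks for λ):
  λ = -5: algebraic multiplicity = 3, geometric multiplicity = 2
  λ = -3: algebraic multiplicity = 2, geometric multiplicity = 2

Determining the block sizes for each eigenvalue:
  λ = -5: 2 blocks summing to 3 forces exactly one block of size 2 and the rest size 1 → block sizes [2, 1]
  λ = -3: gm = am = 2, so every block has size 1 → block sizes [1, 1]

Assembling the blocks gives a Jordan form
J =
  [-5,  1,  0,  0,  0]
  [ 0, -5,  0,  0,  0]
  [ 0,  0, -5,  0,  0]
  [ 0,  0,  0, -3,  0]
  [ 0,  0,  0,  0, -3]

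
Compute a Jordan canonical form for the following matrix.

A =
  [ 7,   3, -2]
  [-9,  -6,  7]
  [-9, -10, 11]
J_3(4)

The characteristic polynomial is
  det(x·I − A) = x^3 - 12*x^2 + 48*x - 64 = (x - 4)^3

Eigenvalues and multiplicities (the geometric multiplicity of λ is n − rank(A − λI), which equals the number of Jordan blocks for λ):
  λ = 4: algebraic multiplicity = 3, geometric multiplicity = 1

Determining the block sizes for each eigenvalue:
  λ = 4: one block (gm = 1), so the single block has size am = 3 → block sizes [3]

Assembling the blocks gives a Jordan form
J =
  [4, 1, 0]
  [0, 4, 1]
  [0, 0, 4]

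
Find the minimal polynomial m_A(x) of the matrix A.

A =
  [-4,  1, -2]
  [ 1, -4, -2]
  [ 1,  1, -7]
x^2 + 10*x + 25

The characteristic polynomial is χ_A(x) = (x + 5)^3, so the eigenvalues are known. The minimal polynomial is
  m_A(x) = Π_λ (x − λ)^{k_λ}
where k_λ is the size of the *largest* Jordan block for λ (equivalently, the smallest k with (A − λI)^k v = 0 for every generalised eigenvector v of λ).

  λ = -5: largest Jordan block has size 2, contributing (x + 5)^2

So m_A(x) = (x + 5)^2 = x^2 + 10*x + 25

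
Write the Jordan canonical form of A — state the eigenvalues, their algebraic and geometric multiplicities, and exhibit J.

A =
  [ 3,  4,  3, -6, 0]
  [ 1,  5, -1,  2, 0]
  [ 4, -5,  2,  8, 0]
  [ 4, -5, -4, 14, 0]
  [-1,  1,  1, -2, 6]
J_3(6) ⊕ J_1(6) ⊕ J_1(6)

The characteristic polynomial is
  det(x·I − A) = x^5 - 30*x^4 + 360*x^3 - 2160*x^2 + 6480*x - 7776 = (x - 6)^5

Eigenvalues and multiplicities (the geometric multiplicity of λ is n − rank(A − λI), which equals the number of Jordan blocks for λ):
  λ = 6: algebraic multiplicity = 5, geometric multiplicity = 3

Determining the block sizes for each eigenvalue:
  λ = 6: with am = 5 and gm = 3, the partition is not yet determined (e.g. several partitions of 5 into 3 parts exist). Let N = A − (6)·I. Computing rank(N^1) = 2, rank(N^2) = 1, rank(N^3) = 0; the number of blocks of size ≥ j is rank(N^{j−1}) − rank(N^j), giving [3, 1, 1]. So we have 1 block(s) of size 3, 2 block(s) of size 1 → block sizes [3, 1, 1]

Assembling the blocks gives a Jordan form
J =
  [6, 1, 0, 0, 0]
  [0, 6, 1, 0, 0]
  [0, 0, 6, 0, 0]
  [0, 0, 0, 6, 0]
  [0, 0, 0, 0, 6]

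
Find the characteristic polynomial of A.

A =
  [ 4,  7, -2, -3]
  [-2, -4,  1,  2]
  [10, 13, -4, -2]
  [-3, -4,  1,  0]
x^4 + 4*x^3 + 6*x^2 + 4*x + 1

Expanding det(x·I − A) (e.g. by cofactor expansion or by noting that A is similar to its Jordan form J, which has the same characteristic polynomial as A) gives
  χ_A(x) = x^4 + 4*x^3 + 6*x^2 + 4*x + 1
which factors as (x + 1)^4. The eigenvalues (with algebraic multiplicities) are λ = -1 with multiplicity 4.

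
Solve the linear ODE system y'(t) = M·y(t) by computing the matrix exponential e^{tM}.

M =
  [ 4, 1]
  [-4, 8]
e^{tM} =
  [-2*t*exp(6*t) + exp(6*t), t*exp(6*t)]
  [-4*t*exp(6*t), 2*t*exp(6*t) + exp(6*t)]

Strategy: write M = P · J · P⁻¹ where J is a Jordan canonical form, so e^{tM} = P · e^{tJ} · P⁻¹, and e^{tJ} can be computed block-by-block.

M has Jordan form
J =
  [6, 1]
  [0, 6]
(up to reordering of blocks).

Per-block formulas:
  For a 2×2 Jordan block J_2(6): exp(t · J_2(6)) = e^(6t)·(I + t·N), where N is the 2×2 nilpotent shift.

After assembling e^{tJ} and conjugating by P, we get:

e^{tM} =
  [-2*t*exp(6*t) + exp(6*t), t*exp(6*t)]
  [-4*t*exp(6*t), 2*t*exp(6*t) + exp(6*t)]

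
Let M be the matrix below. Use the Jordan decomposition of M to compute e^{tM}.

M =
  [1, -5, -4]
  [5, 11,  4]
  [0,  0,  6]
e^{tM} =
  [-5*t*exp(6*t) + exp(6*t), -5*t*exp(6*t), -4*t*exp(6*t)]
  [5*t*exp(6*t), 5*t*exp(6*t) + exp(6*t), 4*t*exp(6*t)]
  [0, 0, exp(6*t)]

Strategy: write M = P · J · P⁻¹ where J is a Jordan canonical form, so e^{tM} = P · e^{tJ} · P⁻¹, and e^{tJ} can be computed block-by-block.

M has Jordan form
J =
  [6, 1, 0]
  [0, 6, 0]
  [0, 0, 6]
(up to reordering of blocks).

Per-block formulas:
  For a 1×1 block at λ = 6: exp(t · [6]) = [e^(6t)].
  For a 2×2 Jordan block J_2(6): exp(t · J_2(6)) = e^(6t)·(I + t·N), where N is the 2×2 nilpotent shift.

After assembling e^{tJ} and conjugating by P, we get:

e^{tM} =
  [-5*t*exp(6*t) + exp(6*t), -5*t*exp(6*t), -4*t*exp(6*t)]
  [5*t*exp(6*t), 5*t*exp(6*t) + exp(6*t), 4*t*exp(6*t)]
  [0, 0, exp(6*t)]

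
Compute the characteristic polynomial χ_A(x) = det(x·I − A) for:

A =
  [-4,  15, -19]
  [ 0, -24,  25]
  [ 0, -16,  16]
x^3 + 12*x^2 + 48*x + 64

Expanding det(x·I − A) (e.g. by cofactor expansion or by noting that A is similar to its Jordan form J, which has the same characteristic polynomial as A) gives
  χ_A(x) = x^3 + 12*x^2 + 48*x + 64
which factors as (x + 4)^3. The eigenvalues (with algebraic multiplicities) are λ = -4 with multiplicity 3.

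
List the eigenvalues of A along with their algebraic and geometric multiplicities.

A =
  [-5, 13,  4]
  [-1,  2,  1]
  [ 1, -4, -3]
λ = -2: alg = 3, geom = 1

Step 1 — factor the characteristic polynomial to read off the algebraic multiplicities:
  χ_A(x) = (x + 2)^3

Step 2 — compute geometric multiplicities via the rank-nullity identity g(λ) = n − rank(A − λI):
  rank(A − (-2)·I) = 2, so dim ker(A − (-2)·I) = n − 2 = 1

Summary:
  λ = -2: algebraic multiplicity = 3, geometric multiplicity = 1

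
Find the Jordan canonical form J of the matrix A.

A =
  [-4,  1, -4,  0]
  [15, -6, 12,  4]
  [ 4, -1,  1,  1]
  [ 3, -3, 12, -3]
J_2(-3) ⊕ J_2(-3)

The characteristic polynomial is
  det(x·I − A) = x^4 + 12*x^3 + 54*x^2 + 108*x + 81 = (x + 3)^4

Eigenvalues and multiplicities (the geometric multiplicity of λ is n − rank(A − λI), which equals the number of Jordan blocks for λ):
  λ = -3: algebraic multiplicity = 4, geometric multiplicity = 2

Determining the block sizes for each eigenvalue:
  λ = -3: with am = 4 and gm = 2, the partition is not yet determined (e.g. several partitions of 4 into 2 parts exist). Let N = A − (-3)·I. Computing rank(N^1) = 2, rank(N^2) = 0; the number of blocks of size ≥ j is rank(N^{j−1}) − rank(N^j), giving [2, 2]. So we have 2 block(s) of size 2 → block sizes [2, 2]

Assembling the blocks gives a Jordan form
J =
  [-3,  1,  0,  0]
  [ 0, -3,  0,  0]
  [ 0,  0, -3,  1]
  [ 0,  0,  0, -3]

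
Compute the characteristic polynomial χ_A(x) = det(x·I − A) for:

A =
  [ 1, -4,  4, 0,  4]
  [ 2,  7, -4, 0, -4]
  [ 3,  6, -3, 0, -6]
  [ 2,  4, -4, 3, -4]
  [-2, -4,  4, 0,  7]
x^5 - 15*x^4 + 90*x^3 - 270*x^2 + 405*x - 243

Expanding det(x·I − A) (e.g. by cofactor expansion or by noting that A is similar to its Jordan form J, which has the same characteristic polynomial as A) gives
  χ_A(x) = x^5 - 15*x^4 + 90*x^3 - 270*x^2 + 405*x - 243
which factors as (x - 3)^5. The eigenvalues (with algebraic multiplicities) are λ = 3 with multiplicity 5.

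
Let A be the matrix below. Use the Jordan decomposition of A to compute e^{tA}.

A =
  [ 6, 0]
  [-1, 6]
e^{tA} =
  [exp(6*t), 0]
  [-t*exp(6*t), exp(6*t)]

Strategy: write A = P · J · P⁻¹ where J is a Jordan canonical form, so e^{tA} = P · e^{tJ} · P⁻¹, and e^{tJ} can be computed block-by-block.

A has Jordan form
J =
  [6, 1]
  [0, 6]
(up to reordering of blocks).

Per-block formulas:
  For a 2×2 Jordan block J_2(6): exp(t · J_2(6)) = e^(6t)·(I + t·N), where N is the 2×2 nilpotent shift.

After assembling e^{tJ} and conjugating by P, we get:

e^{tA} =
  [exp(6*t), 0]
  [-t*exp(6*t), exp(6*t)]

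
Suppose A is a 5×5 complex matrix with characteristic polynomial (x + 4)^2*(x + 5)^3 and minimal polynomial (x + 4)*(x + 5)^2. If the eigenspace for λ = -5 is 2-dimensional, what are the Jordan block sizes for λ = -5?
Block sizes for λ = -5: [2, 1]

Step 1 — from the characteristic polynomial, algebraic multiplicity of λ = -5 is 3. From dim ker(A − (-5)·I) = 2, there are exactly 2 Jordan blocks for λ = -5.
Step 2 — from the minimal polynomial, the factor (x + 5)^2 tells us the largest block for λ = -5 has size 2.
Step 3 — with total size 3, 2 blocks, and largest block 2, the block sizes (in nonincreasing order) are [2, 1].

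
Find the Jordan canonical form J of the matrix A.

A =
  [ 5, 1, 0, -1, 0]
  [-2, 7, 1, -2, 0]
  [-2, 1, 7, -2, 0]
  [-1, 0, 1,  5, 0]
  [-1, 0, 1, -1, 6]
J_2(6) ⊕ J_2(6) ⊕ J_1(6)

The characteristic polynomial is
  det(x·I − A) = x^5 - 30*x^4 + 360*x^3 - 2160*x^2 + 6480*x - 7776 = (x - 6)^5

Eigenvalues and multiplicities (the geometric multiplicity of λ is n − rank(A − λI), which equals the number of Jordan blocks for λ):
  λ = 6: algebraic multiplicity = 5, geometric multiplicity = 3

Determining the block sizes for each eigenvalue:
  λ = 6: with am = 5 and gm = 3, the partition is not yet determined (e.g. several partitions of 5 into 3 parts exist). Let N = A − (6)·I. Computing rank(N^1) = 2, rank(N^2) = 0; the number of blocks of size ≥ j is rank(N^{j−1}) − rank(N^j), giving [3, 2]. So we have 2 block(s) of size 2, 1 block(s) of size 1 → block sizes [2, 2, 1]

Assembling the blocks gives a Jordan form
J =
  [6, 1, 0, 0, 0]
  [0, 6, 0, 0, 0]
  [0, 0, 6, 1, 0]
  [0, 0, 0, 6, 0]
  [0, 0, 0, 0, 6]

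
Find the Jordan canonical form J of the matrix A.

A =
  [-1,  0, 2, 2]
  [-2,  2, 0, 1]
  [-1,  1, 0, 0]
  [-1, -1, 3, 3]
J_3(1) ⊕ J_1(1)

The characteristic polynomial is
  det(x·I − A) = x^4 - 4*x^3 + 6*x^2 - 4*x + 1 = (x - 1)^4

Eigenvalues and multiplicities (the geometric multiplicity of λ is n − rank(A − λI), which equals the number of Jordan blocks for λ):
  λ = 1: algebraic multiplicity = 4, geometric multiplicity = 2

Determining the block sizes for each eigenvalue:
  λ = 1: with am = 4 and gm = 2, the partition is not yet determined (e.g. several partitions of 4 into 2 parts exist). Let N = A − (1)·I. Computing rank(N^1) = 2, rank(N^2) = 1, rank(N^3) = 0; the number of blocks of size ≥ j is rank(N^{j−1}) − rank(N^j), giving [2, 1, 1]. So we have 1 block(s) of size 3, 1 block(s) of size 1 → block sizes [3, 1]

Assembling the blocks gives a Jordan form
J =
  [1, 1, 0, 0]
  [0, 1, 1, 0]
  [0, 0, 1, 0]
  [0, 0, 0, 1]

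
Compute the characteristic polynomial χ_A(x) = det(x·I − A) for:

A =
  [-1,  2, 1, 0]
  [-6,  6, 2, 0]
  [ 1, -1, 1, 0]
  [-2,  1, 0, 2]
x^4 - 8*x^3 + 24*x^2 - 32*x + 16

Expanding det(x·I − A) (e.g. by cofactor expansion or by noting that A is similar to its Jordan form J, which has the same characteristic polynomial as A) gives
  χ_A(x) = x^4 - 8*x^3 + 24*x^2 - 32*x + 16
which factors as (x - 2)^4. The eigenvalues (with algebraic multiplicities) are λ = 2 with multiplicity 4.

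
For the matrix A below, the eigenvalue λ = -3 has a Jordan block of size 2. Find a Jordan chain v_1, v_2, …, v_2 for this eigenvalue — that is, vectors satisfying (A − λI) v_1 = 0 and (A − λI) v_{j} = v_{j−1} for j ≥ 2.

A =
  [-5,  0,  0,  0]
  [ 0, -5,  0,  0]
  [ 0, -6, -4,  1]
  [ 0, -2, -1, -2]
A Jordan chain for λ = -3 of length 2:
v_1 = (0, 0, -1, -1)ᵀ
v_2 = (0, 0, 1, 0)ᵀ

Let N = A − (-3)·I. We want v_2 with N^2 v_2 = 0 but N^1 v_2 ≠ 0; then v_{j-1} := N · v_j for j = 2, …, 2.

Pick v_2 = (0, 0, 1, 0)ᵀ.
Then v_1 = N · v_2 = (0, 0, -1, -1)ᵀ.

Sanity check: (A − (-3)·I) v_1 = (0, 0, 0, 0)ᵀ = 0. ✓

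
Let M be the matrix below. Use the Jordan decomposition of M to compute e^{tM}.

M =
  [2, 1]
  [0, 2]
e^{tM} =
  [exp(2*t), t*exp(2*t)]
  [0, exp(2*t)]

Strategy: write M = P · J · P⁻¹ where J is a Jordan canonical form, so e^{tM} = P · e^{tJ} · P⁻¹, and e^{tJ} can be computed block-by-block.

M has Jordan form
J =
  [2, 1]
  [0, 2]
(up to reordering of blocks).

Per-block formulas:
  For a 2×2 Jordan block J_2(2): exp(t · J_2(2)) = e^(2t)·(I + t·N), where N is the 2×2 nilpotent shift.

After assembling e^{tJ} and conjugating by P, we get:

e^{tM} =
  [exp(2*t), t*exp(2*t)]
  [0, exp(2*t)]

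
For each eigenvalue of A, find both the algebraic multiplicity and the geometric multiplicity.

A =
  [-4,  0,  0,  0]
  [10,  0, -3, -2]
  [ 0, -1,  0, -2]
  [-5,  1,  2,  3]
λ = -4: alg = 1, geom = 1; λ = 1: alg = 3, geom = 1

Step 1 — factor the characteristic polynomial to read off the algebraic multiplicities:
  χ_A(x) = (x - 1)^3*(x + 4)

Step 2 — compute geometric multiplicities via the rank-nullity identity g(λ) = n − rank(A − λI):
  rank(A − (-4)·I) = 3, so dim ker(A − (-4)·I) = n − 3 = 1
  rank(A − (1)·I) = 3, so dim ker(A − (1)·I) = n − 3 = 1

Summary:
  λ = -4: algebraic multiplicity = 1, geometric multiplicity = 1
  λ = 1: algebraic multiplicity = 3, geometric multiplicity = 1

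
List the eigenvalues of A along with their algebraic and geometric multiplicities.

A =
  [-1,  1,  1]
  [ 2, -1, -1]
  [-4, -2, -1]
λ = -1: alg = 3, geom = 1

Step 1 — factor the characteristic polynomial to read off the algebraic multiplicities:
  χ_A(x) = (x + 1)^3

Step 2 — compute geometric multiplicities via the rank-nullity identity g(λ) = n − rank(A − λI):
  rank(A − (-1)·I) = 2, so dim ker(A − (-1)·I) = n − 2 = 1

Summary:
  λ = -1: algebraic multiplicity = 3, geometric multiplicity = 1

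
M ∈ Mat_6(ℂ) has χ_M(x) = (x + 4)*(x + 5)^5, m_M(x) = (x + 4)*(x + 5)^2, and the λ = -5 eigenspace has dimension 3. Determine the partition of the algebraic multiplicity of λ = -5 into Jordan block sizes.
Block sizes for λ = -5: [2, 2, 1]

Step 1 — from the characteristic polynomial, algebraic multiplicity of λ = -5 is 5. From dim ker(M − (-5)·I) = 3, there are exactly 3 Jordan blocks for λ = -5.
Step 2 — from the minimal polynomial, the factor (x + 5)^2 tells us the largest block for λ = -5 has size 2.
Step 3 — with total size 5, 3 blocks, and largest block 2, the block sizes (in nonincreasing order) are [2, 2, 1].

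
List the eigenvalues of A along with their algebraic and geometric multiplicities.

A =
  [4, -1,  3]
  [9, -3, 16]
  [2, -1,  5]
λ = 2: alg = 3, geom = 1

Step 1 — factor the characteristic polynomial to read off the algebraic multiplicities:
  χ_A(x) = (x - 2)^3

Step 2 — compute geometric multiplicities via the rank-nullity identity g(λ) = n − rank(A − λI):
  rank(A − (2)·I) = 2, so dim ker(A − (2)·I) = n − 2 = 1

Summary:
  λ = 2: algebraic multiplicity = 3, geometric multiplicity = 1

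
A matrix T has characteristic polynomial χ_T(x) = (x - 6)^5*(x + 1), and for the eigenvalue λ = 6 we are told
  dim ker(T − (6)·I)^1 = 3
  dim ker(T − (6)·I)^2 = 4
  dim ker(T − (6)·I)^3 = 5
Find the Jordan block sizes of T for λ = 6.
Block sizes for λ = 6: [3, 1, 1]

From the dimensions of kernels of powers, the number of Jordan blocks of size at least j is d_j − d_{j−1} where d_j = dim ker(N^j) (with d_0 = 0). Computing the differences gives [3, 1, 1].
The number of blocks of size exactly k is (#blocks of size ≥ k) − (#blocks of size ≥ k + 1), so the partition is: 2 block(s) of size 1, 1 block(s) of size 3.
In nonincreasing order the block sizes are [3, 1, 1].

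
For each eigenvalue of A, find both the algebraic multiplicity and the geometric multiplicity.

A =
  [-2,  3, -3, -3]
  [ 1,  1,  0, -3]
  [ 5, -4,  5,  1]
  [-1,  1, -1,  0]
λ = 1: alg = 4, geom = 2

Step 1 — factor the characteristic polynomial to read off the algebraic multiplicities:
  χ_A(x) = (x - 1)^4

Step 2 — compute geometric multiplicities via the rank-nullity identity g(λ) = n − rank(A − λI):
  rank(A − (1)·I) = 2, so dim ker(A − (1)·I) = n − 2 = 2

Summary:
  λ = 1: algebraic multiplicity = 4, geometric multiplicity = 2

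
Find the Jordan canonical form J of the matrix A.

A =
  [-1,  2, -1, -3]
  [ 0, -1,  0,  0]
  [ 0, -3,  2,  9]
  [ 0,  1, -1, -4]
J_2(-1) ⊕ J_2(-1)

The characteristic polynomial is
  det(x·I − A) = x^4 + 4*x^3 + 6*x^2 + 4*x + 1 = (x + 1)^4

Eigenvalues and multiplicities (the geometric multiplicity of λ is n − rank(A − λI), which equals the number of Jordan blocks for λ):
  λ = -1: algebraic multiplicity = 4, geometric multiplicity = 2

Determining the block sizes for each eigenvalue:
  λ = -1: with am = 4 and gm = 2, the partition is not yet determined (e.g. several partitions of 4 into 2 parts exist). Let N = A − (-1)·I. Computing rank(N^1) = 2, rank(N^2) = 0; the number of blocks of size ≥ j is rank(N^{j−1}) − rank(N^j), giving [2, 2]. So we have 2 block(s) of size 2 → block sizes [2, 2]

Assembling the blocks gives a Jordan form
J =
  [-1,  1,  0,  0]
  [ 0, -1,  0,  0]
  [ 0,  0, -1,  1]
  [ 0,  0,  0, -1]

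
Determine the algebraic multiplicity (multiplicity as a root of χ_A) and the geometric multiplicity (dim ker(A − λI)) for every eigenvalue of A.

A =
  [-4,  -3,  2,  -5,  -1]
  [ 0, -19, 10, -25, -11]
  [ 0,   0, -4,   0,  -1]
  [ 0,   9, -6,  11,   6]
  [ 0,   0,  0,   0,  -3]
λ = -4: alg = 4, geom = 3; λ = -3: alg = 1, geom = 1

Step 1 — factor the characteristic polynomial to read off the algebraic multiplicities:
  χ_A(x) = (x + 3)*(x + 4)^4

Step 2 — compute geometric multiplicities via the rank-nullity identity g(λ) = n − rank(A − λI):
  rank(A − (-4)·I) = 2, so dim ker(A − (-4)·I) = n − 2 = 3
  rank(A − (-3)·I) = 4, so dim ker(A − (-3)·I) = n − 4 = 1

Summary:
  λ = -4: algebraic multiplicity = 4, geometric multiplicity = 3
  λ = -3: algebraic multiplicity = 1, geometric multiplicity = 1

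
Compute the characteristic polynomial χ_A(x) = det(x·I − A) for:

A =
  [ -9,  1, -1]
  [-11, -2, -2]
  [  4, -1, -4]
x^3 + 15*x^2 + 75*x + 125

Expanding det(x·I − A) (e.g. by cofactor expansion or by noting that A is similar to its Jordan form J, which has the same characteristic polynomial as A) gives
  χ_A(x) = x^3 + 15*x^2 + 75*x + 125
which factors as (x + 5)^3. The eigenvalues (with algebraic multiplicities) are λ = -5 with multiplicity 3.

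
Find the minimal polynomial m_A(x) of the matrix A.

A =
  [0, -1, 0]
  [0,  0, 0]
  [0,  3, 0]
x^2

The characteristic polynomial is χ_A(x) = x^3, so the eigenvalues are known. The minimal polynomial is
  m_A(x) = Π_λ (x − λ)^{k_λ}
where k_λ is the size of the *largest* Jordan block for λ (equivalently, the smallest k with (A − λI)^k v = 0 for every generalised eigenvector v of λ).

  λ = 0: largest Jordan block has size 2, contributing (x − 0)^2

So m_A(x) = x^2 = x^2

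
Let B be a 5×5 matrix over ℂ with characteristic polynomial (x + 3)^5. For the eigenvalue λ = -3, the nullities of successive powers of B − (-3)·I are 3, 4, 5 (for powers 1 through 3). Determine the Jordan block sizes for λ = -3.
Block sizes for λ = -3: [3, 1, 1]

From the dimensions of kernels of powers, the number of Jordan blocks of size at least j is d_j − d_{j−1} where d_j = dim ker(N^j) (with d_0 = 0). Computing the differences gives [3, 1, 1].
The number of blocks of size exactly k is (#blocks of size ≥ k) − (#blocks of size ≥ k + 1), so the partition is: 2 block(s) of size 1, 1 block(s) of size 3.
In nonincreasing order the block sizes are [3, 1, 1].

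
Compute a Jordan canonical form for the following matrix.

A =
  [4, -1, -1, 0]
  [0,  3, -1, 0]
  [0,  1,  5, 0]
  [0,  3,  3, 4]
J_2(4) ⊕ J_1(4) ⊕ J_1(4)

The characteristic polynomial is
  det(x·I − A) = x^4 - 16*x^3 + 96*x^2 - 256*x + 256 = (x - 4)^4

Eigenvalues and multiplicities (the geometric multiplicity of λ is n − rank(A − λI), which equals the number of Jordan blocks for λ):
  λ = 4: algebraic multiplicity = 4, geometric multiplicity = 3

Determining the block sizes for each eigenvalue:
  λ = 4: 3 blocks summing to 4 forces exactly one block of size 2 and the rest size 1 → block sizes [2, 1, 1]

Assembling the blocks gives a Jordan form
J =
  [4, 1, 0, 0]
  [0, 4, 0, 0]
  [0, 0, 4, 0]
  [0, 0, 0, 4]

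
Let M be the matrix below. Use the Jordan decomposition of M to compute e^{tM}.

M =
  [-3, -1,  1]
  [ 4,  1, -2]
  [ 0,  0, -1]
e^{tM} =
  [-2*t*exp(-t) + exp(-t), -t*exp(-t), t*exp(-t)]
  [4*t*exp(-t), 2*t*exp(-t) + exp(-t), -2*t*exp(-t)]
  [0, 0, exp(-t)]

Strategy: write M = P · J · P⁻¹ where J is a Jordan canonical form, so e^{tM} = P · e^{tJ} · P⁻¹, and e^{tJ} can be computed block-by-block.

M has Jordan form
J =
  [-1,  1,  0]
  [ 0, -1,  0]
  [ 0,  0, -1]
(up to reordering of blocks).

Per-block formulas:
  For a 2×2 Jordan block J_2(-1): exp(t · J_2(-1)) = e^(-1t)·(I + t·N), where N is the 2×2 nilpotent shift.
  For a 1×1 block at λ = -1: exp(t · [-1]) = [e^(-1t)].

After assembling e^{tJ} and conjugating by P, we get:

e^{tM} =
  [-2*t*exp(-t) + exp(-t), -t*exp(-t), t*exp(-t)]
  [4*t*exp(-t), 2*t*exp(-t) + exp(-t), -2*t*exp(-t)]
  [0, 0, exp(-t)]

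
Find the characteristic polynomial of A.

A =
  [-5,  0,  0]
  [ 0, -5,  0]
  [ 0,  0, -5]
x^3 + 15*x^2 + 75*x + 125

Expanding det(x·I − A) (e.g. by cofactor expansion or by noting that A is similar to its Jordan form J, which has the same characteristic polynomial as A) gives
  χ_A(x) = x^3 + 15*x^2 + 75*x + 125
which factors as (x + 5)^3. The eigenvalues (with algebraic multiplicities) are λ = -5 with multiplicity 3.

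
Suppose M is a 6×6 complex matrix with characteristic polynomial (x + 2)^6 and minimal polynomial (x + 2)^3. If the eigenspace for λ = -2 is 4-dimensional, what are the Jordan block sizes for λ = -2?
Block sizes for λ = -2: [3, 1, 1, 1]

Step 1 — from the characteristic polynomial, algebraic multiplicity of λ = -2 is 6. From dim ker(M − (-2)·I) = 4, there are exactly 4 Jordan blocks for λ = -2.
Step 2 — from the minimal polynomial, the factor (x + 2)^3 tells us the largest block for λ = -2 has size 3.
Step 3 — with total size 6, 4 blocks, and largest block 3, the block sizes (in nonincreasing order) are [3, 1, 1, 1].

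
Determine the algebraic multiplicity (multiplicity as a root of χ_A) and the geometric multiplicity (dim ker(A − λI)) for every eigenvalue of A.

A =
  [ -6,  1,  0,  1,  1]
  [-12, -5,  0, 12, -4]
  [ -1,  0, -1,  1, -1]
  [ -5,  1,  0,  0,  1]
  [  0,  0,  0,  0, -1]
λ = -5: alg = 2, geom = 1; λ = -1: alg = 3, geom = 2

Step 1 — factor the characteristic polynomial to read off the algebraic multiplicities:
  χ_A(x) = (x + 1)^3*(x + 5)^2

Step 2 — compute geometric multiplicities via the rank-nullity identity g(λ) = n − rank(A − λI):
  rank(A − (-5)·I) = 4, so dim ker(A − (-5)·I) = n − 4 = 1
  rank(A − (-1)·I) = 3, so dim ker(A − (-1)·I) = n − 3 = 2

Summary:
  λ = -5: algebraic multiplicity = 2, geometric multiplicity = 1
  λ = -1: algebraic multiplicity = 3, geometric multiplicity = 2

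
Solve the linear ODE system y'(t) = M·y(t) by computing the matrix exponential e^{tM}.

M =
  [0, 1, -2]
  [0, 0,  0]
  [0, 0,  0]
e^{tM} =
  [1, t, -2*t]
  [0, 1, 0]
  [0, 0, 1]

Strategy: write M = P · J · P⁻¹ where J is a Jordan canonical form, so e^{tM} = P · e^{tJ} · P⁻¹, and e^{tJ} can be computed block-by-block.

M has Jordan form
J =
  [0, 1, 0]
  [0, 0, 0]
  [0, 0, 0]
(up to reordering of blocks).

Per-block formulas:
  For a 1×1 block at λ = 0: exp(t · [0]) = [e^(0t)].
  For a 2×2 Jordan block J_2(0): exp(t · J_2(0)) = e^(0t)·(I + t·N), where N is the 2×2 nilpotent shift.

After assembling e^{tJ} and conjugating by P, we get:

e^{tM} =
  [1, t, -2*t]
  [0, 1, 0]
  [0, 0, 1]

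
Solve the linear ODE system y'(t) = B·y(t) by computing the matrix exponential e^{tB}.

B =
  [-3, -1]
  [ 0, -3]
e^{tB} =
  [exp(-3*t), -t*exp(-3*t)]
  [0, exp(-3*t)]

Strategy: write B = P · J · P⁻¹ where J is a Jordan canonical form, so e^{tB} = P · e^{tJ} · P⁻¹, and e^{tJ} can be computed block-by-block.

B has Jordan form
J =
  [-3,  1]
  [ 0, -3]
(up to reordering of blocks).

Per-block formulas:
  For a 2×2 Jordan block J_2(-3): exp(t · J_2(-3)) = e^(-3t)·(I + t·N), where N is the 2×2 nilpotent shift.

After assembling e^{tJ} and conjugating by P, we get:

e^{tB} =
  [exp(-3*t), -t*exp(-3*t)]
  [0, exp(-3*t)]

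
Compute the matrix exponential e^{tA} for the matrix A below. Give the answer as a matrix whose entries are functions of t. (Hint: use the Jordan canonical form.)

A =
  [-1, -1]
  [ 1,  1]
e^{tA} =
  [1 - t, -t]
  [t, t + 1]

Strategy: write A = P · J · P⁻¹ where J is a Jordan canonical form, so e^{tA} = P · e^{tJ} · P⁻¹, and e^{tJ} can be computed block-by-block.

A has Jordan form
J =
  [0, 1]
  [0, 0]
(up to reordering of blocks).

Per-block formulas:
  For a 2×2 Jordan block J_2(0): exp(t · J_2(0)) = e^(0t)·(I + t·N), where N is the 2×2 nilpotent shift.

After assembling e^{tJ} and conjugating by P, we get:

e^{tA} =
  [1 - t, -t]
  [t, t + 1]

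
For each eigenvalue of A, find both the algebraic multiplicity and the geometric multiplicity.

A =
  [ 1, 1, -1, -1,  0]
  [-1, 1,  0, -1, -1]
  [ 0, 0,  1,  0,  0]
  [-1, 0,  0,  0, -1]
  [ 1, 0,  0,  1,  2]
λ = 1: alg = 5, geom = 3

Step 1 — factor the characteristic polynomial to read off the algebraic multiplicities:
  χ_A(x) = (x - 1)^5

Step 2 — compute geometric multiplicities via the rank-nullity identity g(λ) = n − rank(A − λI):
  rank(A − (1)·I) = 2, so dim ker(A − (1)·I) = n − 2 = 3

Summary:
  λ = 1: algebraic multiplicity = 5, geometric multiplicity = 3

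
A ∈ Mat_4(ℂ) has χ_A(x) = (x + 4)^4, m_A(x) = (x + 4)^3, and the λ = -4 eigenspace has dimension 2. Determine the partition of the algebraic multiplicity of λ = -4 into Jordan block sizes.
Block sizes for λ = -4: [3, 1]

Step 1 — from the characteristic polynomial, algebraic multiplicity of λ = -4 is 4. From dim ker(A − (-4)·I) = 2, there are exactly 2 Jordan blocks for λ = -4.
Step 2 — from the minimal polynomial, the factor (x + 4)^3 tells us the largest block for λ = -4 has size 3.
Step 3 — with total size 4, 2 blocks, and largest block 3, the block sizes (in nonincreasing order) are [3, 1].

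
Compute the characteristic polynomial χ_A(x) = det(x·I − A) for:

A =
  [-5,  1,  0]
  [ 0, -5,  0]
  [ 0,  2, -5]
x^3 + 15*x^2 + 75*x + 125

Expanding det(x·I − A) (e.g. by cofactor expansion or by noting that A is similar to its Jordan form J, which has the same characteristic polynomial as A) gives
  χ_A(x) = x^3 + 15*x^2 + 75*x + 125
which factors as (x + 5)^3. The eigenvalues (with algebraic multiplicities) are λ = -5 with multiplicity 3.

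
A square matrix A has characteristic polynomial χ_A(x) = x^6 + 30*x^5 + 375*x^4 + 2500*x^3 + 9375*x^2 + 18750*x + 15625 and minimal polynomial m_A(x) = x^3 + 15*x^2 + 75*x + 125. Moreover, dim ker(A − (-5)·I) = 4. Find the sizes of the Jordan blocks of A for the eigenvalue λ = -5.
Block sizes for λ = -5: [3, 1, 1, 1]

Step 1 — from the characteristic polynomial, algebraic multiplicity of λ = -5 is 6. From dim ker(A − (-5)·I) = 4, there are exactly 4 Jordan blocks for λ = -5.
Step 2 — from the minimal polynomial, the factor (x + 5)^3 tells us the largest block for λ = -5 has size 3.
Step 3 — with total size 6, 4 blocks, and largest block 3, the block sizes (in nonincreasing order) are [3, 1, 1, 1].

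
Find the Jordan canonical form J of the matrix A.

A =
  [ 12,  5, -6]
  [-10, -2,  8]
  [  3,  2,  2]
J_3(4)

The characteristic polynomial is
  det(x·I − A) = x^3 - 12*x^2 + 48*x - 64 = (x - 4)^3

Eigenvalues and multiplicities (the geometric multiplicity of λ is n − rank(A − λI), which equals the number of Jordan blocks for λ):
  λ = 4: algebraic multiplicity = 3, geometric multiplicity = 1

Determining the block sizes for each eigenvalue:
  λ = 4: one block (gm = 1), so the single block has size am = 3 → block sizes [3]

Assembling the blocks gives a Jordan form
J =
  [4, 1, 0]
  [0, 4, 1]
  [0, 0, 4]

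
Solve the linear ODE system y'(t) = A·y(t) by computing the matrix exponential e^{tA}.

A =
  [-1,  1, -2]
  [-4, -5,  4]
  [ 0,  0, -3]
e^{tA} =
  [2*t*exp(-3*t) + exp(-3*t), t*exp(-3*t), -2*t*exp(-3*t)]
  [-4*t*exp(-3*t), -2*t*exp(-3*t) + exp(-3*t), 4*t*exp(-3*t)]
  [0, 0, exp(-3*t)]

Strategy: write A = P · J · P⁻¹ where J is a Jordan canonical form, so e^{tA} = P · e^{tJ} · P⁻¹, and e^{tJ} can be computed block-by-block.

A has Jordan form
J =
  [-3,  1,  0]
  [ 0, -3,  0]
  [ 0,  0, -3]
(up to reordering of blocks).

Per-block formulas:
  For a 2×2 Jordan block J_2(-3): exp(t · J_2(-3)) = e^(-3t)·(I + t·N), where N is the 2×2 nilpotent shift.
  For a 1×1 block at λ = -3: exp(t · [-3]) = [e^(-3t)].

After assembling e^{tJ} and conjugating by P, we get:

e^{tA} =
  [2*t*exp(-3*t) + exp(-3*t), t*exp(-3*t), -2*t*exp(-3*t)]
  [-4*t*exp(-3*t), -2*t*exp(-3*t) + exp(-3*t), 4*t*exp(-3*t)]
  [0, 0, exp(-3*t)]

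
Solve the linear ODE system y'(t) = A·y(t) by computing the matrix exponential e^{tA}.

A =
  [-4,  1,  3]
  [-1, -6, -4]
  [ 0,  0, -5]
e^{tA} =
  [t*exp(-5*t) + exp(-5*t), t*exp(-5*t), -t^2*exp(-5*t)/2 + 3*t*exp(-5*t)]
  [-t*exp(-5*t), -t*exp(-5*t) + exp(-5*t), t^2*exp(-5*t)/2 - 4*t*exp(-5*t)]
  [0, 0, exp(-5*t)]

Strategy: write A = P · J · P⁻¹ where J is a Jordan canonical form, so e^{tA} = P · e^{tJ} · P⁻¹, and e^{tJ} can be computed block-by-block.

A has Jordan form
J =
  [-5,  1,  0]
  [ 0, -5,  1]
  [ 0,  0, -5]
(up to reordering of blocks).

Per-block formulas:
  For a 3×3 Jordan block J_3(-5): exp(t · J_3(-5)) = e^(-5t)·(I + t·N + (t^2/2)·N^2), where N is the 3×3 nilpotent shift.

After assembling e^{tJ} and conjugating by P, we get:

e^{tA} =
  [t*exp(-5*t) + exp(-5*t), t*exp(-5*t), -t^2*exp(-5*t)/2 + 3*t*exp(-5*t)]
  [-t*exp(-5*t), -t*exp(-5*t) + exp(-5*t), t^2*exp(-5*t)/2 - 4*t*exp(-5*t)]
  [0, 0, exp(-5*t)]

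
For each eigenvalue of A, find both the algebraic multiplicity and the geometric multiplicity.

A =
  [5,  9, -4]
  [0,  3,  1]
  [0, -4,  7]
λ = 5: alg = 3, geom = 1

Step 1 — factor the characteristic polynomial to read off the algebraic multiplicities:
  χ_A(x) = (x - 5)^3

Step 2 — compute geometric multiplicities via the rank-nullity identity g(λ) = n − rank(A − λI):
  rank(A − (5)·I) = 2, so dim ker(A − (5)·I) = n − 2 = 1

Summary:
  λ = 5: algebraic multiplicity = 3, geometric multiplicity = 1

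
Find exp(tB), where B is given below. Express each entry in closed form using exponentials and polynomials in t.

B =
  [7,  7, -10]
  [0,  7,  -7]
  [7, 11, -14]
e^{tB} =
  [-21*t^2/2 + 7*t + 1, -6*t^2 + 7*t, 21*t^2/2 - 10*t]
  [-49*t^2/2, -14*t^2 + 7*t + 1, 49*t^2/2 - 7*t]
  [-49*t^2/2 + 7*t, -14*t^2 + 11*t, 49*t^2/2 - 14*t + 1]

Strategy: write B = P · J · P⁻¹ where J is a Jordan canonical form, so e^{tB} = P · e^{tJ} · P⁻¹, and e^{tJ} can be computed block-by-block.

B has Jordan form
J =
  [0, 1, 0]
  [0, 0, 1]
  [0, 0, 0]
(up to reordering of blocks).

Per-block formulas:
  For a 3×3 Jordan block J_3(0): exp(t · J_3(0)) = e^(0t)·(I + t·N + (t^2/2)·N^2), where N is the 3×3 nilpotent shift.

After assembling e^{tJ} and conjugating by P, we get:

e^{tB} =
  [-21*t^2/2 + 7*t + 1, -6*t^2 + 7*t, 21*t^2/2 - 10*t]
  [-49*t^2/2, -14*t^2 + 7*t + 1, 49*t^2/2 - 7*t]
  [-49*t^2/2 + 7*t, -14*t^2 + 11*t, 49*t^2/2 - 14*t + 1]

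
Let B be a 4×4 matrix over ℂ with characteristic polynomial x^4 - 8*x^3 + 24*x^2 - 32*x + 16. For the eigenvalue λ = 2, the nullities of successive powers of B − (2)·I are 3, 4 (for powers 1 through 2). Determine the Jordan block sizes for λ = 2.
Block sizes for λ = 2: [2, 1, 1]

From the dimensions of kernels of powers, the number of Jordan blocks of size at least j is d_j − d_{j−1} where d_j = dim ker(N^j) (with d_0 = 0). Computing the differences gives [3, 1].
The number of blocks of size exactly k is (#blocks of size ≥ k) − (#blocks of size ≥ k + 1), so the partition is: 2 block(s) of size 1, 1 block(s) of size 2.
In nonincreasing order the block sizes are [2, 1, 1].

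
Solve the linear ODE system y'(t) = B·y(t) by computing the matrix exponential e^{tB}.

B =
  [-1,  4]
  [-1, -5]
e^{tB} =
  [2*t*exp(-3*t) + exp(-3*t), 4*t*exp(-3*t)]
  [-t*exp(-3*t), -2*t*exp(-3*t) + exp(-3*t)]

Strategy: write B = P · J · P⁻¹ where J is a Jordan canonical form, so e^{tB} = P · e^{tJ} · P⁻¹, and e^{tJ} can be computed block-by-block.

B has Jordan form
J =
  [-3,  1]
  [ 0, -3]
(up to reordering of blocks).

Per-block formulas:
  For a 2×2 Jordan block J_2(-3): exp(t · J_2(-3)) = e^(-3t)·(I + t·N), where N is the 2×2 nilpotent shift.

After assembling e^{tJ} and conjugating by P, we get:

e^{tB} =
  [2*t*exp(-3*t) + exp(-3*t), 4*t*exp(-3*t)]
  [-t*exp(-3*t), -2*t*exp(-3*t) + exp(-3*t)]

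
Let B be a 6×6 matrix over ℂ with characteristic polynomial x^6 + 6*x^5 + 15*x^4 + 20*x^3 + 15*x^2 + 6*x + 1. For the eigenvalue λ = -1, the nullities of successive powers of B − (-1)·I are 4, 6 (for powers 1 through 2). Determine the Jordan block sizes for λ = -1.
Block sizes for λ = -1: [2, 2, 1, 1]

From the dimensions of kernels of powers, the number of Jordan blocks of size at least j is d_j − d_{j−1} where d_j = dim ker(N^j) (with d_0 = 0). Computing the differences gives [4, 2].
The number of blocks of size exactly k is (#blocks of size ≥ k) − (#blocks of size ≥ k + 1), so the partition is: 2 block(s) of size 1, 2 block(s) of size 2.
In nonincreasing order the block sizes are [2, 2, 1, 1].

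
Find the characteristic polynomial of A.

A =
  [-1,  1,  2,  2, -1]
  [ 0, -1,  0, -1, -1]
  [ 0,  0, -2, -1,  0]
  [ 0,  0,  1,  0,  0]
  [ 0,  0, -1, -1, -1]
x^5 + 5*x^4 + 10*x^3 + 10*x^2 + 5*x + 1

Expanding det(x·I − A) (e.g. by cofactor expansion or by noting that A is similar to its Jordan form J, which has the same characteristic polynomial as A) gives
  χ_A(x) = x^5 + 5*x^4 + 10*x^3 + 10*x^2 + 5*x + 1
which factors as (x + 1)^5. The eigenvalues (with algebraic multiplicities) are λ = -1 with multiplicity 5.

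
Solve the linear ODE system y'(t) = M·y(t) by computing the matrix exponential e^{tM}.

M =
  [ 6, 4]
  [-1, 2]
e^{tM} =
  [2*t*exp(4*t) + exp(4*t), 4*t*exp(4*t)]
  [-t*exp(4*t), -2*t*exp(4*t) + exp(4*t)]

Strategy: write M = P · J · P⁻¹ where J is a Jordan canonical form, so e^{tM} = P · e^{tJ} · P⁻¹, and e^{tJ} can be computed block-by-block.

M has Jordan form
J =
  [4, 1]
  [0, 4]
(up to reordering of blocks).

Per-block formulas:
  For a 2×2 Jordan block J_2(4): exp(t · J_2(4)) = e^(4t)·(I + t·N), where N is the 2×2 nilpotent shift.

After assembling e^{tJ} and conjugating by P, we get:

e^{tM} =
  [2*t*exp(4*t) + exp(4*t), 4*t*exp(4*t)]
  [-t*exp(4*t), -2*t*exp(4*t) + exp(4*t)]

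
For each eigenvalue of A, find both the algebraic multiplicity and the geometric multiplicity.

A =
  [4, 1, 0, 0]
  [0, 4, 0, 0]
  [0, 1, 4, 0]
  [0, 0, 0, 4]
λ = 4: alg = 4, geom = 3

Step 1 — factor the characteristic polynomial to read off the algebraic multiplicities:
  χ_A(x) = (x - 4)^4

Step 2 — compute geometric multiplicities via the rank-nullity identity g(λ) = n − rank(A − λI):
  rank(A − (4)·I) = 1, so dim ker(A − (4)·I) = n − 1 = 3

Summary:
  λ = 4: algebraic multiplicity = 4, geometric multiplicity = 3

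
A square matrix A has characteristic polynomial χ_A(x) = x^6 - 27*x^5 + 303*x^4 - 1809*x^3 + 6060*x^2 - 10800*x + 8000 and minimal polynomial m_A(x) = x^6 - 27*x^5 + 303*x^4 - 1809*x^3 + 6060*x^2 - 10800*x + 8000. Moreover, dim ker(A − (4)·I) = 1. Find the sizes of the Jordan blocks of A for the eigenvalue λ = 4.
Block sizes for λ = 4: [3]

Step 1 — from the characteristic polynomial, algebraic multiplicity of λ = 4 is 3. From dim ker(A − (4)·I) = 1, there are exactly 1 Jordan blocks for λ = 4.
Step 2 — from the minimal polynomial, the factor (x − 4)^3 tells us the largest block for λ = 4 has size 3.
Step 3 — with total size 3, 1 blocks, and largest block 3, the block sizes (in nonincreasing order) are [3].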